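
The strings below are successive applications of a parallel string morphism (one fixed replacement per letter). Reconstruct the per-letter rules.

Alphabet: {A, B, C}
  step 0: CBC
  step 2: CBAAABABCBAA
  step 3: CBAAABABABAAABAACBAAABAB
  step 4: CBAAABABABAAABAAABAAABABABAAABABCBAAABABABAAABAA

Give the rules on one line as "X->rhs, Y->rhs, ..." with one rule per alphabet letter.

A->AB, B->AA, C->CB

  step 3 ⇒ step 4: CBAAABABABAAABAACBAAABAB ⇒ CB·AA·AB·AB·AB·AA·AB·AA·AB·AA·AB·AB·AB·AA·AB·AB·CB·AA·AB·AB·AB·AA·AB·AA
    A ↦ AB
    B ↦ AA
    C ↦ CB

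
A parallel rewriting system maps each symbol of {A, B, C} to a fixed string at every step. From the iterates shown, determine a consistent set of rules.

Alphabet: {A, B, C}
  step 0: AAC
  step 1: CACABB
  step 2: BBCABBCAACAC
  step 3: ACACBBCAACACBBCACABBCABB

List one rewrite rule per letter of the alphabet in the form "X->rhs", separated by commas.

A->CA, B->AC, C->BB

  step 2 ⇒ step 3: BBCABBCAACAC ⇒ AC·AC·BB·CA·AC·AC·BB·CA·CA·BB·CA·BB
    A ↦ CA
    B ↦ AC
    C ↦ BB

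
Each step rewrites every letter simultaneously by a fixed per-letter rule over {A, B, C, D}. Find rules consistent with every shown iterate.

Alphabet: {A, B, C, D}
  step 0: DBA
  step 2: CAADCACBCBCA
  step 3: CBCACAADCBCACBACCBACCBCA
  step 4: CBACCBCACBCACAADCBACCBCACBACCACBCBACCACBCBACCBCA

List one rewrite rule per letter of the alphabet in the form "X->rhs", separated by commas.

A->CA, B->AC, C->CB, D->AD

  step 3 ⇒ step 4: CBCACAADCBCACBACCBACCBCA ⇒ CB·AC·CB·CA·CB·CA·CA·AD·CB·AC·CB·CA·CB·AC·CA·CB·CB·AC·CA·CB·CB·AC·CB·CA
    A ↦ CA
    B ↦ AC
    C ↦ CB
    D ↦ AD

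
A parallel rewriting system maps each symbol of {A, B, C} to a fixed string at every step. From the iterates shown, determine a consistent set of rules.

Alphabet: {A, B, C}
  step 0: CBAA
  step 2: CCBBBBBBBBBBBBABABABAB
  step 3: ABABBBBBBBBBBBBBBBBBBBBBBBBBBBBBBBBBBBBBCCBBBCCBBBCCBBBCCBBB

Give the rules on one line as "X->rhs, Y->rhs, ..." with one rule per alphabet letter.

  step 2 ⇒ step 3: CCBBBBBBBBBBBBABABABAB ⇒ AB·AB·BBB·BBB·BBB·BBB·BBB·BBB·BBB·BBB·BBB·BBB·BBB·BBB·CC·BBB·CC·BBB·CC·BBB·CC·BBB
    A ↦ CC
    B ↦ BBB
    C ↦ AB

A->CC, B->BBB, C->AB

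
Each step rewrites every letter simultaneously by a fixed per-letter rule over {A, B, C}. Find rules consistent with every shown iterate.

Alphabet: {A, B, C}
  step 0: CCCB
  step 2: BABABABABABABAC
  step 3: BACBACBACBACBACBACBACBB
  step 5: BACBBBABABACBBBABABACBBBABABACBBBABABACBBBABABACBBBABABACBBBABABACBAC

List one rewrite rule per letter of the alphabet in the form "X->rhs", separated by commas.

A->C, B->BA, C->BB

  step 2 ⇒ step 3: BABABABABABABAC ⇒ BA·C·BA·C·BA·C·BA·C·BA·C·BA·C·BA·C·BB
    A ↦ C
    B ↦ BA
    C ↦ BB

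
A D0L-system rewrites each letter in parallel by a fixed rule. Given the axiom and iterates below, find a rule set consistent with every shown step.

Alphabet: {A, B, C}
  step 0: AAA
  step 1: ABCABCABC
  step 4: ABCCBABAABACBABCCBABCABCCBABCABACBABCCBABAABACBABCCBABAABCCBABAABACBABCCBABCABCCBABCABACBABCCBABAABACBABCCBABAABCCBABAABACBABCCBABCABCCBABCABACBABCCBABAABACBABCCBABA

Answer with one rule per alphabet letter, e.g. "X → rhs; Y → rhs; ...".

A->ABC, B->CB, C->ABA

  step 0 ⇒ step 1: AAA ⇒ ABC·ABC·ABC
    A ↦ ABC
    B ↦ CB  (constrained at step 1)
    C ↦ ABA  (constrained at step 1)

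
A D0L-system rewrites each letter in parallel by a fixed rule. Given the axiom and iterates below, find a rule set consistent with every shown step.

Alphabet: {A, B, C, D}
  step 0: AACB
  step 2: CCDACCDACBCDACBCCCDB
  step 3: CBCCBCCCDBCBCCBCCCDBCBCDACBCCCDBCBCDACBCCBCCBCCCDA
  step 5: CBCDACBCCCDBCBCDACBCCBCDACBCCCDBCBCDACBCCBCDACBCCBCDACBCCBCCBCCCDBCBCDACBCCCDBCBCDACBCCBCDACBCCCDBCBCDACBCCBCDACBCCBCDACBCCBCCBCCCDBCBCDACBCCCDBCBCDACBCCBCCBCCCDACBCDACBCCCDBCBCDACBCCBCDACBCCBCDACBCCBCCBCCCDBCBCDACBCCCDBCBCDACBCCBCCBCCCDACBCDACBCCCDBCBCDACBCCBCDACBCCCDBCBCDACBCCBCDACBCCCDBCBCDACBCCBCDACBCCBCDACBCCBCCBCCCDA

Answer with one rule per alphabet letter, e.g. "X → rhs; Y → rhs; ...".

  step 2 ⇒ step 3: CCDACCDACBCDACBCCCDB ⇒ CBC·CBC·CC·DB·CBC·CBC·CC·DB·CBC·DA·CBC·CC·DB·CBC·DA·CBC·CBC·CBC·CC·DA
    A ↦ DB
    B ↦ DA
    C ↦ CBC
    D ↦ CC

A->DB, B->DA, C->CBC, D->CC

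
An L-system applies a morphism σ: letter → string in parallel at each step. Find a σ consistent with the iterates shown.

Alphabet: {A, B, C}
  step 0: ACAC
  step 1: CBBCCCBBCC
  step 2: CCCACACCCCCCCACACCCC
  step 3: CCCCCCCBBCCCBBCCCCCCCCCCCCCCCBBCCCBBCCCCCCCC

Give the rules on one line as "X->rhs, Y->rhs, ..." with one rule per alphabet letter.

A->CBB, B->CA, C->CC

  step 2 ⇒ step 3: CCCACACCCCCCCACACCCC ⇒ CC·CC·CC·CBB·CC·CBB·CC·CC·CC·CC·CC·CC·CC·CBB·CC·CBB·CC·CC·CC·CC
    A ↦ CBB
    C ↦ CC
  step 1 ⇒ step 2: CBBCCCBBCC ⇒ CC·CA·CA·CC·CC·CC·CA·CA·CC·CC
    B ↦ CA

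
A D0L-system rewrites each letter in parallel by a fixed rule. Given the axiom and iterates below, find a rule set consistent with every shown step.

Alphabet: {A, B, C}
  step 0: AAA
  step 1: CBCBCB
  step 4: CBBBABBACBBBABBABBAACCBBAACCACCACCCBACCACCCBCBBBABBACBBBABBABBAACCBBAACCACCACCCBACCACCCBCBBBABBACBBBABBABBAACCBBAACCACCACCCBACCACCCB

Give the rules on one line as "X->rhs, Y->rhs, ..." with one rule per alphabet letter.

  step 0 ⇒ step 1: AAA ⇒ CB·CB·CB
    A ↦ CB
    B ↦ ACC  (constrained at step 1)
    C ↦ BBA  (constrained at step 1)

A->CB, B->ACC, C->BBA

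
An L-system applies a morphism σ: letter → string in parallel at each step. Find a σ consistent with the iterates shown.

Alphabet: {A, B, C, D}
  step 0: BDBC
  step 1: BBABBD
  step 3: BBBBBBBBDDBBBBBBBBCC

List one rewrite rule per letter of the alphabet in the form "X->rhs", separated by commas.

  step 0 ⇒ step 1: BDBC ⇒ BB·A·BB·D
    B ↦ BB
    C ↦ D
    D ↦ A
    A ↦ CC  (constrained at step 1)

A->CC, B->BB, C->D, D->A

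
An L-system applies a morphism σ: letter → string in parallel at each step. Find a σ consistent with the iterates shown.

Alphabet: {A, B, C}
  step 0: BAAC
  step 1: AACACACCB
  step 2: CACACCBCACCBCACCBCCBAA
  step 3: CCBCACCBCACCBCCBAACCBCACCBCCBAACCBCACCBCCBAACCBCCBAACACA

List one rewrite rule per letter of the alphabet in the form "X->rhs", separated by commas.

A->CA, B->AA, C->CCB

  step 2 ⇒ step 3: CACACCBCACCBCACCBCCBAA ⇒ CCB·CA·CCB·CA·CCB·CCB·AA·CCB·CA·CCB·CCB·AA·CCB·CA·CCB·CCB·AA·CCB·CCB·AA·CA·CA
    A ↦ CA
    B ↦ AA
    C ↦ CCB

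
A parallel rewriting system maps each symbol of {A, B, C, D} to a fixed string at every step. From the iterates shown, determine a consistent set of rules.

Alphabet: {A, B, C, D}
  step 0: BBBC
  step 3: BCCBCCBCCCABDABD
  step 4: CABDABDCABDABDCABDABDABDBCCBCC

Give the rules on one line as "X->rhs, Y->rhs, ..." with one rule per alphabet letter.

  step 3 ⇒ step 4: BCCBCCBCCCABDABD ⇒ C·ABD·ABD·C·ABD·ABD·C·ABD·ABD·ABD·B·C·C·B·C·C
    A ↦ B
    B ↦ C
    C ↦ ABD
    D ↦ C

A->B, B->C, C->ABD, D->C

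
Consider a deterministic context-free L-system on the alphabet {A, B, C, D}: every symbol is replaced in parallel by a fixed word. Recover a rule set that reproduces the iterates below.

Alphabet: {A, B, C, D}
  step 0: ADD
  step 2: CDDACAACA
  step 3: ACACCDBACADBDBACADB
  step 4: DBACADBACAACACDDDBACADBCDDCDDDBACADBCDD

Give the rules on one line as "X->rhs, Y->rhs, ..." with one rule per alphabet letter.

A->DB, B->DD, C->ACA, D->C

  step 3 ⇒ step 4: ACACCDBACADBDBACADB ⇒ DB·ACA·DB·ACA·ACA·C·DD·DB·ACA·DB·C·DD·C·DD·DB·ACA·DB·C·DD
    A ↦ DB
    B ↦ DD
    C ↦ ACA
    D ↦ C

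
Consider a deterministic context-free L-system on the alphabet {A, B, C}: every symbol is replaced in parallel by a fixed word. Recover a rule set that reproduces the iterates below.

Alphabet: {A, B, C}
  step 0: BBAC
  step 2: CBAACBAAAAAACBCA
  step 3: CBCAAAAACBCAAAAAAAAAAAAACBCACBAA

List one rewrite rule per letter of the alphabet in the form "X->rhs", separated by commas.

A->AA, B->CA, C->CB

  step 2 ⇒ step 3: CBAACBAAAAAACBCA ⇒ CB·CA·AA·AA·CB·CA·AA·AA·AA·AA·AA·AA·CB·CA·CB·AA
    A ↦ AA
    B ↦ CA
    C ↦ CB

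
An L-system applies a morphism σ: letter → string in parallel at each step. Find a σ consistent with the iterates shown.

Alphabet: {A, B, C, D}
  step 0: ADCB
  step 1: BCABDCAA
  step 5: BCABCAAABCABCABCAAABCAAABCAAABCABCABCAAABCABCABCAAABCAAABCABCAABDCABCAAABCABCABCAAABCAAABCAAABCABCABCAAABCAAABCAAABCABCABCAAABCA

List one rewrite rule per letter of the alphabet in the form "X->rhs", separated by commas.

A->BCA, B->A, C->A, D->BDC

  step 0 ⇒ step 1: ADCB ⇒ BCA·BDC·A·A
    A ↦ BCA
    B ↦ A
    C ↦ A
    D ↦ BDC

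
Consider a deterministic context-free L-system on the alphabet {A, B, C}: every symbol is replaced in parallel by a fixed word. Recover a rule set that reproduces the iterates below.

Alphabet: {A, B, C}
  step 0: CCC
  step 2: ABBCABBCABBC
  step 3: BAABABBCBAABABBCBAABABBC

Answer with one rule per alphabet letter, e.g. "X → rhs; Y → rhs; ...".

  step 2 ⇒ step 3: ABBCABBCABBC ⇒ BA·AB·AB·BC·BA·AB·AB·BC·BA·AB·AB·BC
    A ↦ BA
    B ↦ AB
    C ↦ BC

A->BA, B->AB, C->BC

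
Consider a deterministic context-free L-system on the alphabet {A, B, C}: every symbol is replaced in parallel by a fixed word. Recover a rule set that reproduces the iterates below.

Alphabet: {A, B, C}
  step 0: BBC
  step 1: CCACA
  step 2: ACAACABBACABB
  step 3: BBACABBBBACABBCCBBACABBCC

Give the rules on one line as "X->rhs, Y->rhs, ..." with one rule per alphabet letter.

  step 2 ⇒ step 3: ACAACABBACABB ⇒ BB·ACA·BB·BB·ACA·BB·C·C·BB·ACA·BB·C·C
    A ↦ BB
    B ↦ C
    C ↦ ACA

A->BB, B->C, C->ACA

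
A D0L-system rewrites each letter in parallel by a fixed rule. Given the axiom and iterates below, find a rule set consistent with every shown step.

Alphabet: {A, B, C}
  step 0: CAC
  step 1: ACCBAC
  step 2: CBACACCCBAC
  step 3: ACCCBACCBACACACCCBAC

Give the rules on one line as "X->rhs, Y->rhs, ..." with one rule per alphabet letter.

A->CB, B->C, C->AC

  step 2 ⇒ step 3: CBACACCCBAC ⇒ AC·C·CB·AC·CB·AC·AC·AC·C·CB·AC
    A ↦ CB
    B ↦ C
    C ↦ AC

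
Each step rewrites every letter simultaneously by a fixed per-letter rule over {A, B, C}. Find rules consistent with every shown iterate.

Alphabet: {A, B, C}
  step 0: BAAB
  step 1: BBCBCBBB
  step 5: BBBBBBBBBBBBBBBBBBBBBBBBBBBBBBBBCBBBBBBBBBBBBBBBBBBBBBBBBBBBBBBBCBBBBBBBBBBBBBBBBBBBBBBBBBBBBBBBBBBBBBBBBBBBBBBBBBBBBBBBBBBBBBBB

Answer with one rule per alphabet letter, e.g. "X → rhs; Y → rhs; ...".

  step 0 ⇒ step 1: BAAB ⇒ BB·CB·CB·BB
    A ↦ CB
    B ↦ BB
    C ↦ AB  (constrained at step 1)

A->CB, B->BB, C->AB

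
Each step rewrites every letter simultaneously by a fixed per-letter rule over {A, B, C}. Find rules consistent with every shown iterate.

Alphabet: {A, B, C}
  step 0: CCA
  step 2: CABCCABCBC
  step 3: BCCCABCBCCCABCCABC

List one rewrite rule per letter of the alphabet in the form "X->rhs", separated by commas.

A->C, B->CA, C->BC

  step 2 ⇒ step 3: CABCCABCBC ⇒ BC·C·CA·BC·BC·C·CA·BC·CA·BC
    A ↦ C
    B ↦ CA
    C ↦ BC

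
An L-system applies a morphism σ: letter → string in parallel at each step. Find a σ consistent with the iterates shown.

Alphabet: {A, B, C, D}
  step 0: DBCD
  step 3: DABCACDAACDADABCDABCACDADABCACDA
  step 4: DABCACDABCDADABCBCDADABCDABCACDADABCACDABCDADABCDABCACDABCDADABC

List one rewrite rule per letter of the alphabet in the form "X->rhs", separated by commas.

A->BC, B->AC, C->DA, D->DA

  step 3 ⇒ step 4: DABCACDAACDADABCDABCACDADABCACDA ⇒ DA·BC·AC·DA·BC·DA·DA·BC·BC·DA·DA·BC·DA·BC·AC·DA·DA·BC·AC·DA·BC·DA·DA·BC·DA·BC·AC·DA·BC·DA·DA·BC
    A ↦ BC
    B ↦ AC
    C ↦ DA
    D ↦ DA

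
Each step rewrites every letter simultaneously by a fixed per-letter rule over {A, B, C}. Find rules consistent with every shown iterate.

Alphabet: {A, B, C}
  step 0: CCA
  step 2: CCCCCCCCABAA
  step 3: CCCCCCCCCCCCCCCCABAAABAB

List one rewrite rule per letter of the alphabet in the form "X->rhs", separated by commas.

A->AB, B->AA, C->CC

  step 2 ⇒ step 3: CCCCCCCCABAA ⇒ CC·CC·CC·CC·CC·CC·CC·CC·AB·AA·AB·AB
    A ↦ AB
    B ↦ AA
    C ↦ CC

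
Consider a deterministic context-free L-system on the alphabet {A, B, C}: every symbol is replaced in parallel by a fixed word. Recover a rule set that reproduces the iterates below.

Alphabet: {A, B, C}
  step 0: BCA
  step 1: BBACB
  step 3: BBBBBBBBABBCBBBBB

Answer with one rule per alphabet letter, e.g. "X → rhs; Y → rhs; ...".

  step 0 ⇒ step 1: BCA ⇒ BB·A·CB
    A ↦ CB
    B ↦ BB
    C ↦ A

A->CB, B->BB, C->A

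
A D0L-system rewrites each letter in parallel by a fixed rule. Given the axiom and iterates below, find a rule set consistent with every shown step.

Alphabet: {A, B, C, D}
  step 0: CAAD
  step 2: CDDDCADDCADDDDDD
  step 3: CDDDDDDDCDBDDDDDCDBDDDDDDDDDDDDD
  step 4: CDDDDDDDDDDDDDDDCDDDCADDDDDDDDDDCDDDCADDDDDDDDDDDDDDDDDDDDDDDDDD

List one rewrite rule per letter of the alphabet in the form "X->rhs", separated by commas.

A->BD, B->CA, C->CD, D->DD

  step 3 ⇒ step 4: CDDDDDDDCDBDDDDDCDBDDDDDDDDDDDDD ⇒ CD·DD·DD·DD·DD·DD·DD·DD·CD·DD·CA·DD·DD·DD·DD·DD·CD·DD·CA·DD·DD·DD·DD·DD·DD·DD·DD·DD·DD·DD·DD·DD
    B ↦ CA
    C ↦ CD
    D ↦ DD
  step 2 ⇒ step 3: CDDDCADDCADDDDDD ⇒ CD·DD·DD·DD·CD·BD·DD·DD·CD·BD·DD·DD·DD·DD·DD·DD
    A ↦ BD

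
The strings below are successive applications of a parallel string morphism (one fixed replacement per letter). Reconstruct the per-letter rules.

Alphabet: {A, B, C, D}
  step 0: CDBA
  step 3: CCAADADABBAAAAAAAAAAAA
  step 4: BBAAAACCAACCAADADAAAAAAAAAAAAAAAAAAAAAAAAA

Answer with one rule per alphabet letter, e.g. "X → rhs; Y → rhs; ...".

A->AA, B->DA, C->B, D->CC

  step 3 ⇒ step 4: CCAADADABBAAAAAAAAAAAA ⇒ B·B·AA·AA·CC·AA·CC·AA·DA·DA·AA·AA·AA·AA·AA·AA·AA·AA·AA·AA·AA·AA
    A ↦ AA
    B ↦ DA
    C ↦ B
    D ↦ CC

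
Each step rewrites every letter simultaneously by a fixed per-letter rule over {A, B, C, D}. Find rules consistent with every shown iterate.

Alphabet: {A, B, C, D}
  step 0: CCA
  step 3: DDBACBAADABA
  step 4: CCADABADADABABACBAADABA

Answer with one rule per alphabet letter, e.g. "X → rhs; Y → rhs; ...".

A->BA, B->ADA, C->D, D->C

  step 3 ⇒ step 4: DDBACBAADABA ⇒ C·C·ADA·BA·D·ADA·BA·BA·C·BA·ADA·BA
    A ↦ BA
    B ↦ ADA
    C ↦ D
    D ↦ C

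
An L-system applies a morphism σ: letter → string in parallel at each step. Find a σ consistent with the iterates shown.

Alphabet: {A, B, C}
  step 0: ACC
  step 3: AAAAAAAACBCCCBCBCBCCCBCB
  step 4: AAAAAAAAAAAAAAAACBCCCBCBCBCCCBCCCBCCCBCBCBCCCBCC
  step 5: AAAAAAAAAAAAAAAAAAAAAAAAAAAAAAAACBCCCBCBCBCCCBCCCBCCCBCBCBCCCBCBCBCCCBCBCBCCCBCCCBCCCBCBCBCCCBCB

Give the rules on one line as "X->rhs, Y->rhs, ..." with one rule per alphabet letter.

A->AA, B->CC, C->CB

  step 4 ⇒ step 5: AAAAAAAAAAAAAAAACBCCCBCBCBCCCBCCCBCCCBCBCBCCCBCC ⇒ AA·AA·AA·AA·AA·AA·AA·AA·AA·AA·AA·AA·AA·AA·AA·AA·CB·CC·CB·CB·CB·CC·CB·CC·CB·CC·CB·CB·CB·CC·CB·CB·CB·CC·CB·CB·CB·CC·CB·CC·CB·CC·CB·CB·CB·CC·CB·CB
    A ↦ AA
    B ↦ CC
    C ↦ CB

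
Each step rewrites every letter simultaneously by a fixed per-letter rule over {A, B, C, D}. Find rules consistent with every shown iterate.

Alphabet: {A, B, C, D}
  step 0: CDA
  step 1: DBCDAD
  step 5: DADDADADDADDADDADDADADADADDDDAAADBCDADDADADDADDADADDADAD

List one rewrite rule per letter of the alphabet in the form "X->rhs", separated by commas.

A->D, B->AA, C->DBC, D->DA

  step 0 ⇒ step 1: CDA ⇒ DBC·DA·D
    A ↦ D
    C ↦ DBC
    D ↦ DA
    B ↦ AA  (constrained at step 1)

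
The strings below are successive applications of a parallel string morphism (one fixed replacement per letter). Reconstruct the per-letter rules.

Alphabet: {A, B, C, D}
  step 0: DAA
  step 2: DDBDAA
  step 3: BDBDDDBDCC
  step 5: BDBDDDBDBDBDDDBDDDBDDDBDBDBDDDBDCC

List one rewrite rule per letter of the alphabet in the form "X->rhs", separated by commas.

A->C, B->DD, C->A, D->BD

  step 2 ⇒ step 3: DDBDAA ⇒ BD·BD·DD·BD·C·C
    A ↦ C
    B ↦ DD
    D ↦ BD
    C ↦ A  (constrained at step 3)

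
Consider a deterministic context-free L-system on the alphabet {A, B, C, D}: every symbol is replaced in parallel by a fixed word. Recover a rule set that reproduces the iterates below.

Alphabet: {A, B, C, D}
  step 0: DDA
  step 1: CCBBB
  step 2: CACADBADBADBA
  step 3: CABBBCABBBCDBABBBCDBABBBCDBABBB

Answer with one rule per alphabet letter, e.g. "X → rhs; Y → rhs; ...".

A->BBB, B->DBA, C->CA, D->C

  step 2 ⇒ step 3: CACADBADBADBA ⇒ CA·BBB·CA·BBB·C·DBA·BBB·C·DBA·BBB·C·DBA·BBB
    A ↦ BBB
    B ↦ DBA
    C ↦ CA
    D ↦ C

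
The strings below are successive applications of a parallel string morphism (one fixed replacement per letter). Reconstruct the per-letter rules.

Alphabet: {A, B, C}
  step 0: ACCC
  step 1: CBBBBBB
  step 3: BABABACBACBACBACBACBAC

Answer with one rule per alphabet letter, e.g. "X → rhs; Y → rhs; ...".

A->C, B->BA, C->BB

  step 0 ⇒ step 1: ACCC ⇒ C·BB·BB·BB
    A ↦ C
    C ↦ BB
    B ↦ BA  (constrained at step 1)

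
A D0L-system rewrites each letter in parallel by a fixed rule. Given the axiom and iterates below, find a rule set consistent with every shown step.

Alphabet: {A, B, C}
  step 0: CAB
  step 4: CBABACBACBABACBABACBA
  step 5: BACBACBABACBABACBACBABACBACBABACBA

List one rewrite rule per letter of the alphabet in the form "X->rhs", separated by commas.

  step 4 ⇒ step 5: CBABACBACBABACBABACBA ⇒ BA·C·BA·C·BA·BA·C·BA·BA·C·BA·C·BA·BA·C·BA·C·BA·BA·C·BA
    A ↦ BA
    B ↦ C
    C ↦ BA

A->BA, B->C, C->BA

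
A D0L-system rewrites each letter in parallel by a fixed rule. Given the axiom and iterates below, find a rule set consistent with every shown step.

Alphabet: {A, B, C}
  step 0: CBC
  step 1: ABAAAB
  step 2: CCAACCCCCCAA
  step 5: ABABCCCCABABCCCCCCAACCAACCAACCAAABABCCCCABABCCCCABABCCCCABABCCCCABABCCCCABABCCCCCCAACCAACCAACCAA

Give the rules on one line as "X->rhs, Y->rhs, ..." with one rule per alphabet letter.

  step 1 ⇒ step 2: ABAAAB ⇒ CC·AA·CC·CC·CC·AA
    A ↦ CC
    B ↦ AA
  step 0 ⇒ step 1: CBC ⇒ AB·AA·AB
    C ↦ AB

A->CC, B->AA, C->AB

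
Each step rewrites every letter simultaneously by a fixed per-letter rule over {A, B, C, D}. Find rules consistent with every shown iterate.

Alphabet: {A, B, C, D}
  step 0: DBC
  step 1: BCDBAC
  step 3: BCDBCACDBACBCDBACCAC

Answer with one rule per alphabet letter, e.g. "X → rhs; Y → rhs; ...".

A->C, B->DB, C->AC, D->BC

  step 0 ⇒ step 1: DBC ⇒ BC·DB·AC
    B ↦ DB
    C ↦ AC
    D ↦ BC
    A ↦ C  (constrained at step 1)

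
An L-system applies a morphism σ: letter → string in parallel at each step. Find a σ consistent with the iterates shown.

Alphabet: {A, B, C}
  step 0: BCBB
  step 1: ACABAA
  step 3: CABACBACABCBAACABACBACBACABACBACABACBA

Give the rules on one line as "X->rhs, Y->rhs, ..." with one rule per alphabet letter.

A->CBA, B->A, C->CAB

  step 0 ⇒ step 1: BCBB ⇒ A·CAB·A·A
    B ↦ A
    C ↦ CAB
    A ↦ CBA  (constrained at step 1)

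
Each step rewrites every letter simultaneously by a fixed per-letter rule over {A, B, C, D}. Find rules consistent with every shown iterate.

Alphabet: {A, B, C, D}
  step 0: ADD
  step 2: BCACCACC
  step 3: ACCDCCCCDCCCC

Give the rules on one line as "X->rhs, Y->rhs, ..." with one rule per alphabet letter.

A->D, B->A, C->CC, D->BC

  step 2 ⇒ step 3: BCACCACC ⇒ A·CC·D·CC·CC·D·CC·CC
    A ↦ D
    B ↦ A
    C ↦ CC
    D ↦ BC  (constrained at step 0)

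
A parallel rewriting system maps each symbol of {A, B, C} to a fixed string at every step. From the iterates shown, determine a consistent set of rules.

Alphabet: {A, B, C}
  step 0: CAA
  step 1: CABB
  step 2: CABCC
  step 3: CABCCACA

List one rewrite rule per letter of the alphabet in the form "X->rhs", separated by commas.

A->B, B->C, C->CA

  step 2 ⇒ step 3: CABCC ⇒ CA·B·C·CA·CA
    A ↦ B
    B ↦ C
    C ↦ CA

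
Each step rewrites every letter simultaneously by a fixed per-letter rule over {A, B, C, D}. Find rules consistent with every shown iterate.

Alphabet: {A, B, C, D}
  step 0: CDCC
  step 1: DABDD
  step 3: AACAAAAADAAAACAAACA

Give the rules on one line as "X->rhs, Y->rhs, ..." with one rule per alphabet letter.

A->AA, B->CA, C->D, D->AB

  step 0 ⇒ step 1: CDCC ⇒ D·AB·D·D
    C ↦ D
    D ↦ AB
    A ↦ AA  (constrained at step 1)
    B ↦ CA  (constrained at step 1)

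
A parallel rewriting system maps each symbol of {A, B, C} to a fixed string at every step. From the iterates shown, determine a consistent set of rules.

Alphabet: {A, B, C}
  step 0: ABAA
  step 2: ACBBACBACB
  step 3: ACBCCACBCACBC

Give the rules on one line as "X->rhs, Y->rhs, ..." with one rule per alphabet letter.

  step 2 ⇒ step 3: ACBBACBACB ⇒ AC·B·C·C·AC·B·C·AC·B·C
    A ↦ AC
    B ↦ C
    C ↦ B

A->AC, B->C, C->B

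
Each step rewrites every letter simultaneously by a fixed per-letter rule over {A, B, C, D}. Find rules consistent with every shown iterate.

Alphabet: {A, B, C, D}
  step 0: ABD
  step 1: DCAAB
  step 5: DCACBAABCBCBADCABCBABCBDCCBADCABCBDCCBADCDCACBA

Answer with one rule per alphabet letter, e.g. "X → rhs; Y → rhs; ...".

A->DC, B->A, C->CB, D->AB

  step 0 ⇒ step 1: ABD ⇒ DC·A·AB
    A ↦ DC
    B ↦ A
    D ↦ AB
    C ↦ CB  (constrained at step 1)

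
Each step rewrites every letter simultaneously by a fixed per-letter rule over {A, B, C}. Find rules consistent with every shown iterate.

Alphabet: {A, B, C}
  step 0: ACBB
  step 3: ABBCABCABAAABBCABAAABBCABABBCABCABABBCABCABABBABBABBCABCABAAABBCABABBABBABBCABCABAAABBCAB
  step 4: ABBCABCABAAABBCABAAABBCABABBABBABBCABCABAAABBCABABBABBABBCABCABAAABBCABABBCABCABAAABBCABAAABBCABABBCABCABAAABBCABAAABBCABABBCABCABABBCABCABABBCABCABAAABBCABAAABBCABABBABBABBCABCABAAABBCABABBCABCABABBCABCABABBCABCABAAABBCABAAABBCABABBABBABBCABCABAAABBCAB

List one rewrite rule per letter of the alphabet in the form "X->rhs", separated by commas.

  step 3 ⇒ step 4: ABBCABCABAAABBCABAAABBCABABBCABCABABBCABCABABBABBABBCABCABAAABBCABABBABBABBCABCABAAABBCAB ⇒ ABB·CAB·CAB·AA·ABB·CAB·AA·ABB·CAB·ABB·ABB·ABB·CAB·CAB·AA·ABB·CAB·ABB·ABB·ABB·CAB·CAB·AA·ABB·CAB·ABB·CAB·CAB·AA·ABB·CAB·AA·ABB·CAB·ABB·CAB·CAB·AA·ABB·CAB·AA·ABB·CAB·ABB·CAB·CAB·ABB·CAB·CAB·ABB·CAB·CAB·AA·ABB·CAB·AA·ABB·CAB·ABB·ABB·ABB·CAB·CAB·AA·ABB·CAB·ABB·CAB·CAB·ABB·CAB·CAB·ABB·CAB·CAB·AA·ABB·CAB·AA·ABB·CAB·ABB·ABB·ABB·CAB·CAB·AA·ABB·CAB
    A ↦ ABB
    B ↦ CAB
    C ↦ AA

A->ABB, B->CAB, C->AA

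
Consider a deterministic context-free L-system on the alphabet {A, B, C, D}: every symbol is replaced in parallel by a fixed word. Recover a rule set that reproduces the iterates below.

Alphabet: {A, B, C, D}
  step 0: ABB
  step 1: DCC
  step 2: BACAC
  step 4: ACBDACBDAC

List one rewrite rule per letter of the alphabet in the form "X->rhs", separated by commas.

  step 1 ⇒ step 2: DCC ⇒ B·AC·AC
    C ↦ AC
    D ↦ B
  step 0 ⇒ step 1: ABB ⇒ D·C·C
    A ↦ D
  step 0 ⇒ step 1: ABB ⇒ D·C·C
    B ↦ C

A->D, B->C, C->AC, D->B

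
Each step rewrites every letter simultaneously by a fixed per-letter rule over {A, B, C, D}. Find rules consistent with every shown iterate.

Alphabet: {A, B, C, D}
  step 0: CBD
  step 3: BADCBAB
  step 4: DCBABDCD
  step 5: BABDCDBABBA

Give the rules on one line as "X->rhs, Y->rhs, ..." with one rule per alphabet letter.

A->C, B->D, C->B, D->BA

  step 4 ⇒ step 5: DCBABDCD ⇒ BA·B·D·C·D·BA·B·BA
    A ↦ C
    B ↦ D
    C ↦ B
    D ↦ BA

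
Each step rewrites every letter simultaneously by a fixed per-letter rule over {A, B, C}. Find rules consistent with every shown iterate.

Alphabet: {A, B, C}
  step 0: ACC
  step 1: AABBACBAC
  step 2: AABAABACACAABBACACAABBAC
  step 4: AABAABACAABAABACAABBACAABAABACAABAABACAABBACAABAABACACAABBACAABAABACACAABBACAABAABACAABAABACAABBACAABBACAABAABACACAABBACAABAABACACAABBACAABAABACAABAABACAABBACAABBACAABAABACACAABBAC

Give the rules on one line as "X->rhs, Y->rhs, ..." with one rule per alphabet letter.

A->AAB, B->AC, C->BAC

  step 1 ⇒ step 2: AABBACBAC ⇒ AAB·AAB·AC·AC·AAB·BAC·AC·AAB·BAC
    A ↦ AAB
    B ↦ AC
    C ↦ BAC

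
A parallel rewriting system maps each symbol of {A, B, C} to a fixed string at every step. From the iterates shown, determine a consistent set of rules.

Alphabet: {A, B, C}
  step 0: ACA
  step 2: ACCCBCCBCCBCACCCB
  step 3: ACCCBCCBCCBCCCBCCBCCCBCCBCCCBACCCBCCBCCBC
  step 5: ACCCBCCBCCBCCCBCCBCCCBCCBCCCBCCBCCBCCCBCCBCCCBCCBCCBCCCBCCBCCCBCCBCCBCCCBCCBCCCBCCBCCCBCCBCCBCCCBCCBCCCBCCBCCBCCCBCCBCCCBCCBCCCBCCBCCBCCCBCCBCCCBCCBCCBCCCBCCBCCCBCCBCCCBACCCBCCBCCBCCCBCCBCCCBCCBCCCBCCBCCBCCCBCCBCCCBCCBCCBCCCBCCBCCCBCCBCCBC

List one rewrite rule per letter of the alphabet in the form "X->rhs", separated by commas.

A->AC, B->C, C->CCB

  step 2 ⇒ step 3: ACCCBCCBCCBCACCCB ⇒ AC·CCB·CCB·CCB·C·CCB·CCB·C·CCB·CCB·C·CCB·AC·CCB·CCB·CCB·C
    A ↦ AC
    B ↦ C
    C ↦ CCB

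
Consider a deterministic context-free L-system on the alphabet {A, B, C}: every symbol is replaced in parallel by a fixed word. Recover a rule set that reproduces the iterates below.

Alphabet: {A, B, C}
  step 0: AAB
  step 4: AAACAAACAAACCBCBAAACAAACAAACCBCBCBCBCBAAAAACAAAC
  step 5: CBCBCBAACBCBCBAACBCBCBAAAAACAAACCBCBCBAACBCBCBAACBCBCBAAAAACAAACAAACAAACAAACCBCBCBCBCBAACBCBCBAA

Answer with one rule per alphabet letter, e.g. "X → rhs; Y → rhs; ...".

A->CB, B->AC, C->AA

  step 4 ⇒ step 5: AAACAAACAAACCBCBAAACAAACAAACCBCBCBCBCBAAAAACAAAC ⇒ CB·CB·CB·AA·CB·CB·CB·AA·CB·CB·CB·AA·AA·AC·AA·AC·CB·CB·CB·AA·CB·CB·CB·AA·CB·CB·CB·AA·AA·AC·AA·AC·AA·AC·AA·AC·AA·AC·CB·CB·CB·CB·CB·AA·CB·CB·CB·AA
    A ↦ CB
    B ↦ AC
    C ↦ AA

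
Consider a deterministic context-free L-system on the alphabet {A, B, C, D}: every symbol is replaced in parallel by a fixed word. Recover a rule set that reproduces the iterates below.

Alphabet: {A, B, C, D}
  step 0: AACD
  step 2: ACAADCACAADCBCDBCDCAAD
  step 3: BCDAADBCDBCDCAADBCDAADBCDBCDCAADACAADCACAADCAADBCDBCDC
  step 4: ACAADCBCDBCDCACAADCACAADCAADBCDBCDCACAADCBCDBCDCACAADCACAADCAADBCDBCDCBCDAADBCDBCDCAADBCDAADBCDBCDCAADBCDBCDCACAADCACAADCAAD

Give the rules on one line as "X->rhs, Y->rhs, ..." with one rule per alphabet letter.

A->BCD, B->AC, C->AAD, D->C

  step 3 ⇒ step 4: BCDAADBCDBCDCAADBCDAADBCDBCDCAADACAADCACAADCAADBCDBCDC ⇒ AC·AAD·C·BCD·BCD·C·AC·AAD·C·AC·AAD·C·AAD·BCD·BCD·C·AC·AAD·C·BCD·BCD·C·AC·AAD·C·AC·AAD·C·AAD·BCD·BCD·C·BCD·AAD·BCD·BCD·C·AAD·BCD·AAD·BCD·BCD·C·AAD·BCD·BCD·C·AC·AAD·C·AC·AAD·C·AAD
    A ↦ BCD
    B ↦ AC
    C ↦ AAD
    D ↦ C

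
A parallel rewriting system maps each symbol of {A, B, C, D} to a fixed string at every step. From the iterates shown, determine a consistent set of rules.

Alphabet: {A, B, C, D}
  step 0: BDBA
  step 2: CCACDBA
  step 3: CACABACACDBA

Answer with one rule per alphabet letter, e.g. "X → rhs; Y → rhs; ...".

  step 2 ⇒ step 3: CCACDBA ⇒ CA·CA·BA·CA·C·D·BA
    A ↦ BA
    B ↦ D
    C ↦ CA
    D ↦ C

A->BA, B->D, C->CA, D->C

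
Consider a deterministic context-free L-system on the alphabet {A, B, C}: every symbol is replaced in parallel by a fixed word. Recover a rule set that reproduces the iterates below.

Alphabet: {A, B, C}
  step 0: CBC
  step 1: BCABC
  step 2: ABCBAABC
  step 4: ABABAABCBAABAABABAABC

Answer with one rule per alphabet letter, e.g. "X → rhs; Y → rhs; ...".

  step 1 ⇒ step 2: BCABC ⇒ A·BC·BA·A·BC
    A ↦ BA
    B ↦ A
    C ↦ BC

A->BA, B->A, C->BC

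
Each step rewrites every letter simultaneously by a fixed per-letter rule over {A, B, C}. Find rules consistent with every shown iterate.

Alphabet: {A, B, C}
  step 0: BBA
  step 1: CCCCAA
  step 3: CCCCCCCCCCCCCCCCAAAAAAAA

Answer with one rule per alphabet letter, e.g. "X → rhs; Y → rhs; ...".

  step 0 ⇒ step 1: BBA ⇒ CC·CC·AA
    A ↦ AA
    B ↦ CC
    C ↦ BB  (constrained at step 1)

A->AA, B->CC, C->BB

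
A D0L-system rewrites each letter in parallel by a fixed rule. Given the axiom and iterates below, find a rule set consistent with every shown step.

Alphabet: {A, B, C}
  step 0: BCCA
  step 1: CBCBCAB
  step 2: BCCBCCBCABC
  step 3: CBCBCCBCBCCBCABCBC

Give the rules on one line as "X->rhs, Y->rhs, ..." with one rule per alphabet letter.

  step 2 ⇒ step 3: BCCBCCBCABC ⇒ C·BC·BC·C·BC·BC·C·BC·AB·C·BC
    A ↦ AB
    B ↦ C
    C ↦ BC

A->AB, B->C, C->BC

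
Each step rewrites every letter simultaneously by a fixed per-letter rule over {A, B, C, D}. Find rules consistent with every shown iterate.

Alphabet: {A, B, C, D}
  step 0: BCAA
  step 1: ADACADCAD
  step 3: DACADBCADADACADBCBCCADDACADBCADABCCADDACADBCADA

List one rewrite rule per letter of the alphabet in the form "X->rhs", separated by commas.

  step 0 ⇒ step 1: BCAA ⇒ A·DA·CAD·CAD
    A ↦ CAD
    B ↦ A
    C ↦ DA
    D ↦ BC  (constrained at step 1)

A->CAD, B->A, C->DA, D->BC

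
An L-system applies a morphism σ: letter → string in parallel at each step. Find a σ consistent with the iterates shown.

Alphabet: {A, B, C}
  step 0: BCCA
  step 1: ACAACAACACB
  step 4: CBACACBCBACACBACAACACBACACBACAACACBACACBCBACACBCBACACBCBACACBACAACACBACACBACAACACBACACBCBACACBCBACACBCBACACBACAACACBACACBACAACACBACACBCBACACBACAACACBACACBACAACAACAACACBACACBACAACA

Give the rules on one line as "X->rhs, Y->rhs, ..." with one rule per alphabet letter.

  step 0 ⇒ step 1: BCCA ⇒ ACA·ACA·ACA·CB
    A ↦ CB
    B ↦ ACA
    C ↦ ACA

A->CB, B->ACA, C->ACA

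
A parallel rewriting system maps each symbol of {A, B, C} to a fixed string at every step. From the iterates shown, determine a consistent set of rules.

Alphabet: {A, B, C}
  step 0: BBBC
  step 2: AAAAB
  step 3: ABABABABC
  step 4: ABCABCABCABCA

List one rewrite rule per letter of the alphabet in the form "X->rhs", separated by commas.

  step 3 ⇒ step 4: ABABABABC ⇒ AB·C·AB·C·AB·C·AB·C·A
    A ↦ AB
    B ↦ C
    C ↦ A

A->AB, B->C, C->A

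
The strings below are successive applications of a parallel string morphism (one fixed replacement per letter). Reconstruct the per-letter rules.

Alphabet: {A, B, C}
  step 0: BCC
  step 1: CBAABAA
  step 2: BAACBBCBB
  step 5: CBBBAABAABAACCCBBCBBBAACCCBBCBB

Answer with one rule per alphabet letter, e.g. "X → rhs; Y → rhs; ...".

  step 1 ⇒ step 2: CBAABAA ⇒ BAA·C·B·B·C·B·B
    A ↦ B
    B ↦ C
    C ↦ BAA

A->B, B->C, C->BAA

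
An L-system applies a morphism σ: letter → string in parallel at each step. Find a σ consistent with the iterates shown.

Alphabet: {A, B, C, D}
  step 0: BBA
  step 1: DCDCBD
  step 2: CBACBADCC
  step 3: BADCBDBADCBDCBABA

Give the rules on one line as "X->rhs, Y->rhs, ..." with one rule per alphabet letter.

  step 2 ⇒ step 3: CBACBADCC ⇒ BA·DC·BD·BA·DC·BD·C·BA·BA
    A ↦ BD
    B ↦ DC
    C ↦ BA
    D ↦ C

A->BD, B->DC, C->BA, D->C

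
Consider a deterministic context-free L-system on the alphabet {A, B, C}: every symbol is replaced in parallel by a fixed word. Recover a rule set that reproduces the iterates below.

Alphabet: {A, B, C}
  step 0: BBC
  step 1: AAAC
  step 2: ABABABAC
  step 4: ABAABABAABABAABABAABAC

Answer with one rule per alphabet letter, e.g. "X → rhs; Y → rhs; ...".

A->AB, B->A, C->AC

  step 1 ⇒ step 2: AAAC ⇒ AB·AB·AB·AC
    A ↦ AB
    C ↦ AC
  step 0 ⇒ step 1: BBC ⇒ A·A·AC
    B ↦ A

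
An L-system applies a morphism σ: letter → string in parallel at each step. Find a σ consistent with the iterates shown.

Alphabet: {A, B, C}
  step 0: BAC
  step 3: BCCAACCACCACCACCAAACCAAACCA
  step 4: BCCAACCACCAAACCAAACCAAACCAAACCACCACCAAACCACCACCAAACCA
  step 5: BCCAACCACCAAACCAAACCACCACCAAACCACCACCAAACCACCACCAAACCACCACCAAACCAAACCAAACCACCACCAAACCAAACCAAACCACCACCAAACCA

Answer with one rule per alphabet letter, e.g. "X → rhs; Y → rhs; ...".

  step 4 ⇒ step 5: BCCAACCACCAAACCAAACCAAACCAAACCACCACCAAACCACCACCAAACCA ⇒ BCC·A·A·CCA·CCA·A·A·CCA·A·A·CCA·CCA·CCA·A·A·CCA·CCA·CCA·A·A·CCA·CCA·CCA·A·A·CCA·CCA·CCA·A·A·CCA·A·A·CCA·A·A·CCA·CCA·CCA·A·A·CCA·A·A·CCA·A·A·CCA·CCA·CCA·A·A·CCA
    A ↦ CCA
    B ↦ BCC
    C ↦ A

A->CCA, B->BCC, C->A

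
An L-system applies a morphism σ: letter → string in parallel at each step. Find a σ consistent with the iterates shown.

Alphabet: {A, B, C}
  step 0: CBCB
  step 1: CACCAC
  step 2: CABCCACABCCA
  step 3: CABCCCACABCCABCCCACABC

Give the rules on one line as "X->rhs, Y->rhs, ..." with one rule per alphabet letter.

A->BC, B->C, C->CA

  step 2 ⇒ step 3: CABCCACABCCA ⇒ CA·BC·C·CA·CA·BC·CA·BC·C·CA·CA·BC
    A ↦ BC
    B ↦ C
    C ↦ CA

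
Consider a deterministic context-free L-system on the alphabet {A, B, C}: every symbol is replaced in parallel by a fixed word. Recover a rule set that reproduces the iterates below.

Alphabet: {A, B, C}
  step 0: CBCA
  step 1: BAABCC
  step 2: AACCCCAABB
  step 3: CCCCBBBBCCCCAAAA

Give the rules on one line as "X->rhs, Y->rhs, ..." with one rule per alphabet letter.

A->CC, B->AA, C->B

  step 2 ⇒ step 3: AACCCCAABB ⇒ CC·CC·B·B·B·B·CC·CC·AA·AA
    A ↦ CC
    B ↦ AA
    C ↦ B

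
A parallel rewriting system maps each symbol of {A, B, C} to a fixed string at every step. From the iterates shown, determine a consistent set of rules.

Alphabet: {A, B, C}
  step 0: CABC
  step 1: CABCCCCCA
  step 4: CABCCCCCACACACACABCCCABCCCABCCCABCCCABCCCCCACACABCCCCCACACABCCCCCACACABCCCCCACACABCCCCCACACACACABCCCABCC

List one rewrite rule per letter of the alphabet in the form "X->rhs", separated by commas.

  step 0 ⇒ step 1: CABC ⇒ CA·BCC·CC·CA
    A ↦ BCC
    B ↦ CC
    C ↦ CA

A->BCC, B->CC, C->CA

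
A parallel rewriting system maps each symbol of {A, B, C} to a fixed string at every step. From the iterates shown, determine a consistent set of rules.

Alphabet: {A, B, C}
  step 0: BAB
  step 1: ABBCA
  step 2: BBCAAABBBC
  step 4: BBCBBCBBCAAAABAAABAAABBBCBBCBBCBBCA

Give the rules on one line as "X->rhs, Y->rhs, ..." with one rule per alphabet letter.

A->BBC, B->A, C->AB

  step 1 ⇒ step 2: ABBCA ⇒ BBC·A·A·AB·BBC
    A ↦ BBC
    B ↦ A
    C ↦ AB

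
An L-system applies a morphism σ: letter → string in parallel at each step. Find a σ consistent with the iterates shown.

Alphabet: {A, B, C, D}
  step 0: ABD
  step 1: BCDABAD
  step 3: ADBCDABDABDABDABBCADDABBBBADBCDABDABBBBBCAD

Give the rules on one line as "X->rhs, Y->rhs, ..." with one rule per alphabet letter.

  step 0 ⇒ step 1: ABD ⇒ BC·DAB·AD
    A ↦ BC
    B ↦ DAB
    D ↦ AD
    C ↦ BBB  (constrained at step 1)

A->BC, B->DAB, C->BBB, D->AD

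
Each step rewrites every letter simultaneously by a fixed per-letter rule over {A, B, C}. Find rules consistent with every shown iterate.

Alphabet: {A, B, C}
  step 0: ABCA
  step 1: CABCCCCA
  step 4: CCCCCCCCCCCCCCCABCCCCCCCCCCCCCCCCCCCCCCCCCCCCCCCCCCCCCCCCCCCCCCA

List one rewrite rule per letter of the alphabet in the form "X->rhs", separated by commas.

A->CA, B->BC, C->CC

  step 0 ⇒ step 1: ABCA ⇒ CA·BC·CC·CA
    A ↦ CA
    B ↦ BC
    C ↦ CC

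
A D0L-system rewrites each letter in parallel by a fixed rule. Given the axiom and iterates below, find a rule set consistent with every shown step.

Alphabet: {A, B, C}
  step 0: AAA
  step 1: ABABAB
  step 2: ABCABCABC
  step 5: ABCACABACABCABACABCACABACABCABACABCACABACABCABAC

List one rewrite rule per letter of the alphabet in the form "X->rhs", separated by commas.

  step 1 ⇒ step 2: ABABAB ⇒ AB·C·AB·C·AB·C
    A ↦ AB
    B ↦ C
    C ↦ AC  (constrained at step 2)

A->AB, B->C, C->AC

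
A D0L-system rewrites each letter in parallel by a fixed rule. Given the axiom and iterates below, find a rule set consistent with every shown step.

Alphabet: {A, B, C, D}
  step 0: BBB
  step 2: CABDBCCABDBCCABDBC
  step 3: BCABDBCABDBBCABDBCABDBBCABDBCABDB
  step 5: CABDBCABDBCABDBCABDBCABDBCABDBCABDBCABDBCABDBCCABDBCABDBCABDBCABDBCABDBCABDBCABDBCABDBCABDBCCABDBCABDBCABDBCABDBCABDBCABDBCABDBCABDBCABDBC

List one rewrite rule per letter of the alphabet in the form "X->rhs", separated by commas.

  step 2 ⇒ step 3: CABDBCCABDBCCABDBC ⇒ B·C·ABD·BC·ABD·B·B·C·ABD·BC·ABD·B·B·C·ABD·BC·ABD·B
    A ↦ C
    B ↦ ABD
    C ↦ B
    D ↦ BC

A->C, B->ABD, C->B, D->BC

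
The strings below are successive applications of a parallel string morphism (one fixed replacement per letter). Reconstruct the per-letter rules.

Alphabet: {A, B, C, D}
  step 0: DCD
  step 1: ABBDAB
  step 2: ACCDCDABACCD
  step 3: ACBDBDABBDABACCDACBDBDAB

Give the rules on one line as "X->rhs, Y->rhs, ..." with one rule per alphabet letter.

  step 2 ⇒ step 3: ACCDCDABACCD ⇒ AC·BD·BD·AB·BD·AB·AC·CD·AC·BD·BD·AB
    A ↦ AC
    B ↦ CD
    C ↦ BD
    D ↦ AB

A->AC, B->CD, C->BD, D->AB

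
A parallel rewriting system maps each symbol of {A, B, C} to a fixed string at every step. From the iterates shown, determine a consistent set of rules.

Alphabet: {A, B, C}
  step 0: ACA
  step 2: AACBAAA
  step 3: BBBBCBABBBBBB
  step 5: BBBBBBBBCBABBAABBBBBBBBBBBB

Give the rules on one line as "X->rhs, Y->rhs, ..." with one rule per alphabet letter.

  step 2 ⇒ step 3: AACBAAA ⇒ BB·BB·CB·A·BB·BB·BB
    A ↦ BB
    B ↦ A
    C ↦ CB

A->BB, B->A, C->CB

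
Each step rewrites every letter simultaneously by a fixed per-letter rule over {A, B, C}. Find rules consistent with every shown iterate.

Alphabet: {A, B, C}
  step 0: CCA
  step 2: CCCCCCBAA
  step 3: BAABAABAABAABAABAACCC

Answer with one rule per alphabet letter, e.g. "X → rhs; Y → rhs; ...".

  step 2 ⇒ step 3: CCCCCCBAA ⇒ BAA·BAA·BAA·BAA·BAA·BAA·C·C·C
    A ↦ C
    B ↦ C
    C ↦ BAA

A->C, B->C, C->BAA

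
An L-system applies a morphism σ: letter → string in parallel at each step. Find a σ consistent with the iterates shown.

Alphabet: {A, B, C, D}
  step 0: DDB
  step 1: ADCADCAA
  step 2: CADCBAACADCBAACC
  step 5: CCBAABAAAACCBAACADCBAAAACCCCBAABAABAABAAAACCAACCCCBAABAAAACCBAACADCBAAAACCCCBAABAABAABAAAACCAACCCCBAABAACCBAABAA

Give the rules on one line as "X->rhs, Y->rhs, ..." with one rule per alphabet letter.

A->C, B->AA, C->BAA, D->ADC

  step 1 ⇒ step 2: ADCADCAA ⇒ C·ADC·BAA·C·ADC·BAA·C·C
    A ↦ C
    C ↦ BAA
    D ↦ ADC
  step 0 ⇒ step 1: DDB ⇒ ADC·ADC·AA
    B ↦ AA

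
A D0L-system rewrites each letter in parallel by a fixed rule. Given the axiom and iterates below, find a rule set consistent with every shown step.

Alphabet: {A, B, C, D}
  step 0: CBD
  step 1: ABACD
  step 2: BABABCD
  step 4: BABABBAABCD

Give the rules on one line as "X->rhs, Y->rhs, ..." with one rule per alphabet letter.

  step 1 ⇒ step 2: ABACD ⇒ B·A·B·AB·CD
    A ↦ B
    B ↦ A
    C ↦ AB
    D ↦ CD

A->B, B->A, C->AB, D->CD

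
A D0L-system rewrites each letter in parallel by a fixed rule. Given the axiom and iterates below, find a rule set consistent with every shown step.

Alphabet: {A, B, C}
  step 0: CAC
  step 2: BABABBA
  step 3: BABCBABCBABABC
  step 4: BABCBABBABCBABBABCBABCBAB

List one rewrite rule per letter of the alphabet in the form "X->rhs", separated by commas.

A->BC, B->BA, C->B

  step 3 ⇒ step 4: BABCBABCBABABC ⇒ BA·BC·BA·B·BA·BC·BA·B·BA·BC·BA·BC·BA·B
    A ↦ BC
    B ↦ BA
    C ↦ B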